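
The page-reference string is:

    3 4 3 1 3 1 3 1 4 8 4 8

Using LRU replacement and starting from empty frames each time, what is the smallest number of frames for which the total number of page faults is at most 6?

f=1: 12 faults
f=2: 5 faults
f=3: 4 faults
f=4: 4 faults
Smallest f with faults ≤ 6 is 2.

2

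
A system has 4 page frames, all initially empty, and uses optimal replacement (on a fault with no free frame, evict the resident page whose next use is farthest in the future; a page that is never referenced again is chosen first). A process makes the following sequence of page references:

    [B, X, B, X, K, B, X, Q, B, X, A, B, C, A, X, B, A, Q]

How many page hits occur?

11

B → miss, frames (B)
X → miss, frames (B X)
B → hit
X → hit
K → miss, frames (B X K)
B → hit
X → hit
Q → miss, frames (B X K Q)
B → hit
X → hit
A → miss, evict K, frames (B X Q A)
B → hit
C → miss, evict Q, frames (B X A C)
A → hit
X → hit
B → hit
A → hit
Q → miss, evict C, frames (B X A Q)
Hits: 11.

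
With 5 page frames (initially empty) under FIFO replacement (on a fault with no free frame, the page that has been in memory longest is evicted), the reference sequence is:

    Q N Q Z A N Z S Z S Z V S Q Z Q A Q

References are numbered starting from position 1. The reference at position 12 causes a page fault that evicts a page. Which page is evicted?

pos 1: Q: fault, frames [Q]
pos 2: N: fault, frames [Q, N]
pos 3: Q: hit
pos 4: Z: fault, frames [Q, N, Z]
pos 5: A: fault, frames [Q, N, Z, A]
pos 6: N: hit
pos 7: Z: hit
pos 8: S: fault, frames [Q, N, Z, A, S]
pos 9: Z: hit
pos 10: S: hit
pos 11: Z: hit
pos 12: V: fault, evict Q, frames [N, Z, A, S, V]
At position 12, page Q is evicted.

Q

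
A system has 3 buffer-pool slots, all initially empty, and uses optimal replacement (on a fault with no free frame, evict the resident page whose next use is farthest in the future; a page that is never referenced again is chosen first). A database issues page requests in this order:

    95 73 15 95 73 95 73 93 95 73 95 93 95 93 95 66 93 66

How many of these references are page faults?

5

95: miss, frames [95]
73: miss, frames [95, 73]
15: miss, frames [95, 73, 15]
95: hit
73: hit
95: hit
73: hit
93: miss, evict 15, frames [95, 73, 93]
95: hit
73: hit
95: hit
93: hit
95: hit
93: hit
95: hit
66: miss, evict 73, frames [95, 93, 66]
93: hit
66: hit
Page faults: 5.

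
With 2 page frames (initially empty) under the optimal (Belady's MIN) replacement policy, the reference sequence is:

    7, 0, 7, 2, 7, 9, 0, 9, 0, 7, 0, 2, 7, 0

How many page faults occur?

8

7 → miss, frames (7)
0 → miss, frames (7 0)
7 → hit
2 → miss, evict 0, frames (7 2)
7 → hit
9 → miss, evict 2, frames (7 9)
0 → miss, evict 7, frames (9 0)
9 → hit
0 → hit
7 → miss, evict 9, frames (0 7)
0 → hit
2 → miss, evict 0, frames (7 2)
7 → hit
0 → miss, evict 2, frames (7 0)
Page faults: 8.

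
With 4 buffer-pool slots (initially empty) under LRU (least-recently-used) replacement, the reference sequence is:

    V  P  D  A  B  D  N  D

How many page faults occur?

6

V: fault, frames [V]
P: fault, frames [V, P]
D: fault, frames [V, P, D]
A: fault, frames [V, P, D, A]
B: fault, evict V, frames [P, D, A, B]
D: hit
N: fault, evict P, frames [A, B, D, N]
D: hit
Page faults: 6.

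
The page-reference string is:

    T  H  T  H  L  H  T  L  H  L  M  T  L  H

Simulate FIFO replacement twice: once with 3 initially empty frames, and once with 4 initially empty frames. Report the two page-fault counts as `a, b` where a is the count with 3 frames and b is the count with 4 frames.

6, 4

3 frames: F F . . F . . . . . F F . F → 6 faults.
4 frames: F F . . F . . . . . F . . . → 4 faults.
4 < 6: adding a frame reduced faults, as is typical.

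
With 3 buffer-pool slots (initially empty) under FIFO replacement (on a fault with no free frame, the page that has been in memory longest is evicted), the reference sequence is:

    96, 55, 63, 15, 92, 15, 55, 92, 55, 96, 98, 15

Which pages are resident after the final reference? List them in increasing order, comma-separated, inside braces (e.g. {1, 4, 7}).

{15, 96, 98}

96 → fault, frames {96}
55 → fault, frames {96,55}
63 → fault, frames {96,55,63}
15 → fault, evict 96, frames {55,63,15}
92 → fault, evict 55, frames {63,15,92}
15 → hit
55 → fault, evict 63, frames {15,92,55}
92 → hit
55 → hit
96 → fault, evict 15, frames {92,55,96}
98 → fault, evict 92, frames {55,96,98}
15 → fault, evict 55, frames {96,98,15}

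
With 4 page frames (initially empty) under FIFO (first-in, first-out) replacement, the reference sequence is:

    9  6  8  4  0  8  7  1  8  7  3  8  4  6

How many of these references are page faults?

11

9 -> miss, frames (9)
6 -> miss, frames (9 6)
8 -> miss, frames (9 6 8)
4 -> miss, frames (9 6 8 4)
0 -> miss, evict 9, frames (6 8 4 0)
8 -> hit
7 -> miss, evict 6, frames (8 4 0 7)
1 -> miss, evict 8, frames (4 0 7 1)
8 -> miss, evict 4, frames (0 7 1 8)
7 -> hit
3 -> miss, evict 0, frames (7 1 8 3)
8 -> hit
4 -> miss, evict 7, frames (1 8 3 4)
6 -> miss, evict 1, frames (8 3 4 6)
Page faults: 11.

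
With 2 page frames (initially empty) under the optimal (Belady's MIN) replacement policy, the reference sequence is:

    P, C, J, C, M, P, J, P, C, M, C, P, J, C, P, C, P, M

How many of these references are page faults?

P -> miss, frames [P]
C -> miss, frames [P, C]
J -> miss, evict P, frames [C, J]
C -> hit
M -> miss, evict C, frames [J, M]
P -> miss, evict M, frames [J, P]
J -> hit
P -> hit
C -> miss, evict J, frames [P, C]
M -> miss, evict P, frames [C, M]
C -> hit
P -> miss, evict M, frames [C, P]
J -> miss, evict P, frames [C, J]
C -> hit
P -> miss, evict J, frames [C, P]
C -> hit
P -> hit
M -> miss, evict P, frames [C, M]
Page faults: 11.

11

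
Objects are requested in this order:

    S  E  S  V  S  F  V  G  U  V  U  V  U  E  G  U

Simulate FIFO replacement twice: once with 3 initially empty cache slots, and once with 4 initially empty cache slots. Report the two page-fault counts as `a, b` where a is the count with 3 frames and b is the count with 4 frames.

3 frames: F F . F . F . F F F . . . F F F → 10 faults.
4 frames: F F . F . F . F F . . . . F . . → 7 faults.
7 < 10: adding a frame reduced faults, as is typical.

10, 7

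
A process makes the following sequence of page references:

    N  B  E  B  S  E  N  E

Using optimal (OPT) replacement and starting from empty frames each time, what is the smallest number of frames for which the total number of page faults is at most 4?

f=1: 8 faults
f=2: 5 faults
f=3: 4 faults
f=4: 4 faults
Smallest f with faults ≤ 4 is 3.

3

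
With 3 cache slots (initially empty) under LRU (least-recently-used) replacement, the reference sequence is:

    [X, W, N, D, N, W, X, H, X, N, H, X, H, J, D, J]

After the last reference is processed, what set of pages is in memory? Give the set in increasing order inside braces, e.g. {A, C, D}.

{D, H, J}

X -> fault, frames {X}
W -> fault, frames {X,W}
N -> fault, frames {X,W,N}
D -> fault, evict X, frames {W,N,D}
N -> hit
W -> hit
X -> fault, evict D, frames {N,W,X}
H -> fault, evict N, frames {W,X,H}
X -> hit
N -> fault, evict W, frames {H,X,N}
H -> hit
X -> hit
H -> hit
J -> fault, evict N, frames {X,H,J}
D -> fault, evict X, frames {H,J,D}
J -> hit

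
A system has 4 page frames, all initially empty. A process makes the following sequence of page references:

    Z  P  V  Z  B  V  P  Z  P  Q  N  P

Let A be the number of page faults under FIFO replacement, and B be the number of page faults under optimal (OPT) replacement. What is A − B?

1

Under FIFO: F F F . F . . . . F F F → 7 faults.
Under OPT: F F F . F . . . . F F . → 6 faults.
A − B = 7 − 6 = 1.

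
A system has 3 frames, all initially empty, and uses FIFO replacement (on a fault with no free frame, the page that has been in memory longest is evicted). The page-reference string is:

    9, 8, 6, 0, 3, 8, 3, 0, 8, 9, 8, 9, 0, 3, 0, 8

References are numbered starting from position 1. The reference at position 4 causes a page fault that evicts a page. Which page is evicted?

9

pos 1: 9: miss, frames (9)
pos 2: 8: miss, frames (9 8)
pos 3: 6: miss, frames (9 8 6)
pos 4: 0: miss, evict 9, frames (8 6 0)
At position 4, page 9 is evicted.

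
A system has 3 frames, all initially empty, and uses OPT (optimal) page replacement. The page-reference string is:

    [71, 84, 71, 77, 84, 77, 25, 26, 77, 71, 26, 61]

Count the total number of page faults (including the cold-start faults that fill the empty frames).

71: fault, frames (71)
84: fault, frames (71 84)
71: hit
77: fault, frames (71 84 77)
84: hit
77: hit
25: fault, evict 84, frames (71 77 25)
26: fault, evict 25, frames (71 77 26)
77: hit
71: hit
26: hit
61: fault, evict 26, frames (71 77 61)
Page faults: 6.

6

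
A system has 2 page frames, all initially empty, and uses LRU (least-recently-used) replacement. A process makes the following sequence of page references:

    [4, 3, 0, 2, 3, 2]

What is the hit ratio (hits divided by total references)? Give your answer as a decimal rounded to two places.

4 -> miss, frames (4)
3 -> miss, frames (4 3)
0 -> miss, evict 4, frames (3 0)
2 -> miss, evict 3, frames (0 2)
3 -> miss, evict 0, frames (2 3)
2 -> hit
Hits: 1 of 6 references → 1/6 = 0.1667.

0.17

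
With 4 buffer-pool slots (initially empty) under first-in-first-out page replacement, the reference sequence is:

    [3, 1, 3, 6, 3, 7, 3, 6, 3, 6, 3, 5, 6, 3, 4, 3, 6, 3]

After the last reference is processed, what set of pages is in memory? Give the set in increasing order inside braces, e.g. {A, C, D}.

{3, 4, 5, 6}

3 → miss, frames (3)
1 → miss, frames (3 1)
3 → hit
6 → miss, frames (3 1 6)
3 → hit
7 → miss, frames (3 1 6 7)
3 → hit
6 → hit
3 → hit
6 → hit
3 → hit
5 → miss, evict 3, frames (1 6 7 5)
6 → hit
3 → miss, evict 1, frames (6 7 5 3)
4 → miss, evict 6, frames (7 5 3 4)
3 → hit
6 → miss, evict 7, frames (5 3 4 6)
3 → hit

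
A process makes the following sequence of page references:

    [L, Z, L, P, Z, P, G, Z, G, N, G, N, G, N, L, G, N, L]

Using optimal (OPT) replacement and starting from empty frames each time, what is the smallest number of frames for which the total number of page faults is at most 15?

f=1: 18 faults
f=2: 7 faults
f=3: 5 faults
f=4: 5 faults
f=5: 5 faults
Smallest f with faults ≤ 15 is 2.

2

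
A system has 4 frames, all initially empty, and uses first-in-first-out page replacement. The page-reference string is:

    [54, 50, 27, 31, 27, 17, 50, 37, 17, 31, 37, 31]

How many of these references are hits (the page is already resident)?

54: miss, frames [54]
50: miss, frames [54, 50]
27: miss, frames [54, 50, 27]
31: miss, frames [54, 50, 27, 31]
27: hit
17: miss, evict 54, frames [50, 27, 31, 17]
50: hit
37: miss, evict 50, frames [27, 31, 17, 37]
17: hit
31: hit
37: hit
31: hit
Hits: 6.

6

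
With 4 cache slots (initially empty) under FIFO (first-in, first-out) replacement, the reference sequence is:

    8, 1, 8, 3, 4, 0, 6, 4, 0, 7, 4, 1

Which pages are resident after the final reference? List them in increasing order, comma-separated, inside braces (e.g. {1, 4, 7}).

8 -> fault, frames (8)
1 -> fault, frames (8 1)
8 -> hit
3 -> fault, frames (8 1 3)
4 -> fault, frames (8 1 3 4)
0 -> fault, evict 8, frames (1 3 4 0)
6 -> fault, evict 1, frames (3 4 0 6)
4 -> hit
0 -> hit
7 -> fault, evict 3, frames (4 0 6 7)
4 -> hit
1 -> fault, evict 4, frames (0 6 7 1)

{0, 1, 6, 7}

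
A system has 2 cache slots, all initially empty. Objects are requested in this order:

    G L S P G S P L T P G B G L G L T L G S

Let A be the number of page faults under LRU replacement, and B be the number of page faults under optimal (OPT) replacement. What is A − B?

Under LRU: F F F F F F F F F F F F . F . . F . F F → 16 faults.
Under OPT: F F F F . F . F F . F F . F . . F . F F → 13 faults.
A − B = 16 − 13 = 3.

3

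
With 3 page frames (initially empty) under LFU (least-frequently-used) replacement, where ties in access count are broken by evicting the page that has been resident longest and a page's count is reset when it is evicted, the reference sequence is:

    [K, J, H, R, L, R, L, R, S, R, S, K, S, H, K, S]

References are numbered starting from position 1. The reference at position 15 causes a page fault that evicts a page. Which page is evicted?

H

pos 1: K → fault, frames [K]
pos 2: J → fault, frames [K, J]
pos 3: H → fault, frames [K, J, H]
pos 4: R → fault, evict K, frames [J, H, R]
pos 5: L → fault, evict J, frames [H, R, L]
pos 6: R → hit
pos 7: L → hit
pos 8: R → hit
pos 9: S → fault, evict H, frames [R, L, S]
pos 10: R → hit
pos 11: S → hit
pos 12: K → fault, evict L, frames [R, S, K]
pos 13: S → hit
pos 14: H → fault, evict K, frames [R, S, H]
pos 15: K → fault, evict H, frames [R, S, K]
At position 15, page H is evicted.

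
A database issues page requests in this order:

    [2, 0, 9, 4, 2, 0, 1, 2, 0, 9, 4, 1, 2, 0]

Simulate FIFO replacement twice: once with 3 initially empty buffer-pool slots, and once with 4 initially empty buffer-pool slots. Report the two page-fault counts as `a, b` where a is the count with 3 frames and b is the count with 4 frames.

11, 12

3 frames: F F F F F F F . . F F . F F → 11 faults.
4 frames: F F F F . . F F F F F F F F → 12 faults.
12 > 11: adding a frame increased faults — Belady's anomaly.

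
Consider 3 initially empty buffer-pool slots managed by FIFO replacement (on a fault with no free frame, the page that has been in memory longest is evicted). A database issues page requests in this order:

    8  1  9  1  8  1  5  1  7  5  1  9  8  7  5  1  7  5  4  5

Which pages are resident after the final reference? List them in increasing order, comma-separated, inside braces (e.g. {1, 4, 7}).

8 → miss, frames (8)
1 → miss, frames (8 1)
9 → miss, frames (8 1 9)
1 → hit
8 → hit
1 → hit
5 → miss, evict 8, frames (1 9 5)
1 → hit
7 → miss, evict 1, frames (9 5 7)
5 → hit
1 → miss, evict 9, frames (5 7 1)
9 → miss, evict 5, frames (7 1 9)
8 → miss, evict 7, frames (1 9 8)
7 → miss, evict 1, frames (9 8 7)
5 → miss, evict 9, frames (8 7 5)
1 → miss, evict 8, frames (7 5 1)
7 → hit
5 → hit
4 → miss, evict 7, frames (5 1 4)
5 → hit

{1, 4, 5}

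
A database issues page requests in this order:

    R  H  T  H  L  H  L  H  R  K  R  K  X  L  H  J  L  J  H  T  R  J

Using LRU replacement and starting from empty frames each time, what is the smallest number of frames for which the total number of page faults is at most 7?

f=1: 22 faults
f=2: 15 faults
f=3: 13 faults
f=4: 11 faults
f=5: 9 faults
f=6: 9 faults
f=7: 7 faults
Smallest f with faults ≤ 7 is 7.

7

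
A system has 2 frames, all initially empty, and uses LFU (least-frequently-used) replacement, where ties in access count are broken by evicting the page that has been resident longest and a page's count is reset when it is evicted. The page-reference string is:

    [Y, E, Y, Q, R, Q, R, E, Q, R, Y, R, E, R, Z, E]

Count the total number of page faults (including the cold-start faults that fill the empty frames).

Y -> fault, frames [Y]
E -> fault, frames [Y, E]
Y -> hit
Q -> fault, evict E, frames [Y, Q]
R -> fault, evict Q, frames [Y, R]
Q -> fault, evict R, frames [Y, Q]
R -> fault, evict Q, frames [Y, R]
E -> fault, evict R, frames [Y, E]
Q -> fault, evict E, frames [Y, Q]
R -> fault, evict Q, frames [Y, R]
Y -> hit
R -> hit
E -> fault, evict R, frames [Y, E]
R -> fault, evict E, frames [Y, R]
Z -> fault, evict R, frames [Y, Z]
E -> fault, evict Z, frames [Y, E]
Page faults: 13.

13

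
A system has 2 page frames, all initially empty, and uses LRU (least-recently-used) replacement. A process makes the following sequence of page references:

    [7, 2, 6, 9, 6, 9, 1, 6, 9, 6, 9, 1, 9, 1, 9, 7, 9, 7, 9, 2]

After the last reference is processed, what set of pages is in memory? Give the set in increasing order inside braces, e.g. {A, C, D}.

{2, 9}

7 → miss, frames (7)
2 → miss, frames (7 2)
6 → miss, evict 7, frames (2 6)
9 → miss, evict 2, frames (6 9)
6 → hit
9 → hit
1 → miss, evict 6, frames (9 1)
6 → miss, evict 9, frames (1 6)
9 → miss, evict 1, frames (6 9)
6 → hit
9 → hit
1 → miss, evict 6, frames (9 1)
9 → hit
1 → hit
9 → hit
7 → miss, evict 1, frames (9 7)
9 → hit
7 → hit
9 → hit
2 → miss, evict 7, frames (9 2)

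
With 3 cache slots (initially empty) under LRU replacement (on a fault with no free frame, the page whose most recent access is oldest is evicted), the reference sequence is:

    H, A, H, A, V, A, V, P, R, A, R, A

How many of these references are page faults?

H: fault, frames (H)
A: fault, frames (H A)
H: hit
A: hit
V: fault, frames (H A V)
A: hit
V: hit
P: fault, evict H, frames (A V P)
R: fault, evict A, frames (V P R)
A: fault, evict V, frames (P R A)
R: hit
A: hit
Page faults: 6.

6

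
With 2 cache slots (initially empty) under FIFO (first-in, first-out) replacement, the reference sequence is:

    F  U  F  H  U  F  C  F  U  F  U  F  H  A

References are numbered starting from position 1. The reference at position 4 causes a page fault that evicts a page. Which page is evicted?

pos 1: F: miss, frames (F)
pos 2: U: miss, frames (F U)
pos 3: F: hit
pos 4: H: miss, evict F, frames (U H)
At position 4, page F is evicted.

F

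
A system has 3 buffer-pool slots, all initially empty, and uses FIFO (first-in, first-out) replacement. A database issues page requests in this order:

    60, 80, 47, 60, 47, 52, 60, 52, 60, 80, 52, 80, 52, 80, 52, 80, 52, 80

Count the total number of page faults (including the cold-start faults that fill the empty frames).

60: miss, frames (60)
80: miss, frames (60 80)
47: miss, frames (60 80 47)
60: hit
47: hit
52: miss, evict 60, frames (80 47 52)
60: miss, evict 80, frames (47 52 60)
52: hit
60: hit
80: miss, evict 47, frames (52 60 80)
52: hit
80: hit
52: hit
80: hit
52: hit
80: hit
52: hit
80: hit
Page faults: 6.

6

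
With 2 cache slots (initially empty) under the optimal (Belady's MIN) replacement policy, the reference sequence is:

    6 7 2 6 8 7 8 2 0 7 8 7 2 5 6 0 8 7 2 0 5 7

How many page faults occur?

6 -> miss, frames (6)
7 -> miss, frames (6 7)
2 -> miss, evict 7, frames (6 2)
6 -> hit
8 -> miss, evict 6, frames (2 8)
7 -> miss, evict 2, frames (8 7)
8 -> hit
2 -> miss, evict 8, frames (7 2)
0 -> miss, evict 2, frames (7 0)
7 -> hit
8 -> miss, evict 0, frames (7 8)
7 -> hit
2 -> miss, evict 7, frames (8 2)
5 -> miss, evict 2, frames (8 5)
6 -> miss, evict 5, frames (8 6)
0 -> miss, evict 6, frames (8 0)
8 -> hit
7 -> miss, evict 8, frames (0 7)
2 -> miss, evict 7, frames (0 2)
0 -> hit
5 -> miss, evict 2, frames (0 5)
7 -> miss, evict 5, frames (0 7)
Page faults: 16.

16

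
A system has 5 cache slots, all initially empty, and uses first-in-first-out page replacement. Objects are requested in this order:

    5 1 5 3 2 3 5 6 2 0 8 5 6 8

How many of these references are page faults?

5: miss, frames [5]
1: miss, frames [5, 1]
5: hit
3: miss, frames [5, 1, 3]
2: miss, frames [5, 1, 3, 2]
3: hit
5: hit
6: miss, frames [5, 1, 3, 2, 6]
2: hit
0: miss, evict 5, frames [1, 3, 2, 6, 0]
8: miss, evict 1, frames [3, 2, 6, 0, 8]
5: miss, evict 3, frames [2, 6, 0, 8, 5]
6: hit
8: hit
Page faults: 8.

8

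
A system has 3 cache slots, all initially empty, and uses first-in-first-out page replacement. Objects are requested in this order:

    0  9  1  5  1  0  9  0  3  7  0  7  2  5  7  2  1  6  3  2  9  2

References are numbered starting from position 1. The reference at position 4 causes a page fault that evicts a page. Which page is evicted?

pos 1: 0: miss, frames [0]
pos 2: 9: miss, frames [0, 9]
pos 3: 1: miss, frames [0, 9, 1]
pos 4: 5: miss, evict 0, frames [9, 1, 5]
At position 4, page 0 is evicted.

0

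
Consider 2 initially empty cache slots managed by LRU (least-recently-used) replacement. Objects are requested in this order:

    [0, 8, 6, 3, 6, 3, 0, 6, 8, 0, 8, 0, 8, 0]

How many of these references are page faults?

0: fault, frames (0)
8: fault, frames (0 8)
6: fault, evict 0, frames (8 6)
3: fault, evict 8, frames (6 3)
6: hit
3: hit
0: fault, evict 6, frames (3 0)
6: fault, evict 3, frames (0 6)
8: fault, evict 0, frames (6 8)
0: fault, evict 6, frames (8 0)
8: hit
0: hit
8: hit
0: hit
Page faults: 8.

8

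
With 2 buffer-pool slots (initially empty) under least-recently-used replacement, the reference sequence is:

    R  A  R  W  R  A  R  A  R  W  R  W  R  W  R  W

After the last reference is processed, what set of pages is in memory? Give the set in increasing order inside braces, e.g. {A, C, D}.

{R, W}

R: fault, frames [R]
A: fault, frames [R, A]
R: hit
W: fault, evict A, frames [R, W]
R: hit
A: fault, evict W, frames [R, A]
R: hit
A: hit
R: hit
W: fault, evict A, frames [R, W]
R: hit
W: hit
R: hit
W: hit
R: hit
W: hit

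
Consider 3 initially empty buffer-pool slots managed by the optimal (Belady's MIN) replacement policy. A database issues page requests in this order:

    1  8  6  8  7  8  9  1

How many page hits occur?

1 -> miss, frames (1)
8 -> miss, frames (1 8)
6 -> miss, frames (1 8 6)
8 -> hit
7 -> miss, evict 6, frames (1 8 7)
8 -> hit
9 -> miss, evict 7, frames (1 8 9)
1 -> hit
Hits: 3.

3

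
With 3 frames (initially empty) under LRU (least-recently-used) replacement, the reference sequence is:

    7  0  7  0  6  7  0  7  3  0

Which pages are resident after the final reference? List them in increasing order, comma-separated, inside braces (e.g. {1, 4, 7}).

7 → miss, frames (7)
0 → miss, frames (7 0)
7 → hit
0 → hit
6 → miss, frames (7 0 6)
7 → hit
0 → hit
7 → hit
3 → miss, evict 6, frames (0 7 3)
0 → hit

{0, 3, 7}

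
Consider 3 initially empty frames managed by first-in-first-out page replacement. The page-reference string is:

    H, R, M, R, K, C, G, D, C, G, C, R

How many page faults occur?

H: miss, frames (H)
R: miss, frames (H R)
M: miss, frames (H R M)
R: hit
K: miss, evict H, frames (R M K)
C: miss, evict R, frames (M K C)
G: miss, evict M, frames (K C G)
D: miss, evict K, frames (C G D)
C: hit
G: hit
C: hit
R: miss, evict C, frames (G D R)
Page faults: 8.

8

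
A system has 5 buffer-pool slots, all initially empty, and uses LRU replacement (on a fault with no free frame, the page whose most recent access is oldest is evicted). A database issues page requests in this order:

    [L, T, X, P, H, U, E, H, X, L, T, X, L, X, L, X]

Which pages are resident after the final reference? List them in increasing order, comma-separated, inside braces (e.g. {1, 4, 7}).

L -> miss, frames [L]
T -> miss, frames [L, T]
X -> miss, frames [L, T, X]
P -> miss, frames [L, T, X, P]
H -> miss, frames [L, T, X, P, H]
U -> miss, evict L, frames [T, X, P, H, U]
E -> miss, evict T, frames [X, P, H, U, E]
H -> hit
X -> hit
L -> miss, evict P, frames [U, E, H, X, L]
T -> miss, evict U, frames [E, H, X, L, T]
X -> hit
L -> hit
X -> hit
L -> hit
X -> hit

{E, H, L, T, X}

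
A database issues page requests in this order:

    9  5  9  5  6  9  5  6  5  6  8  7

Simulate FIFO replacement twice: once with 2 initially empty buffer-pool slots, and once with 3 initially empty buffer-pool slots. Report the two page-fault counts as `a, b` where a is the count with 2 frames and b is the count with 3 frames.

2 frames: F F . . F F F F . . F F → 8 faults.
3 frames: F F . . F . . . . . F F → 5 faults.
5 < 8: adding a frame reduced faults, as is typical.

8, 5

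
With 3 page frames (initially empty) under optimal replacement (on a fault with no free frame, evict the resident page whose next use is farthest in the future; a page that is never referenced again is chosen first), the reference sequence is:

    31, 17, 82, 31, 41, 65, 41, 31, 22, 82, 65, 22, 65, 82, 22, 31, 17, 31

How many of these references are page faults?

9

31 → miss, frames [31]
17 → miss, frames [31, 17]
82 → miss, frames [31, 17, 82]
31 → hit
41 → miss, evict 17, frames [31, 82, 41]
65 → miss, evict 82, frames [31, 41, 65]
41 → hit
31 → hit
22 → miss, evict 41, frames [31, 65, 22]
82 → miss, evict 31, frames [65, 22, 82]
65 → hit
22 → hit
65 → hit
82 → hit
22 → hit
31 → miss, evict 82, frames [65, 22, 31]
17 → miss, evict 22, frames [65, 31, 17]
31 → hit
Page faults: 9.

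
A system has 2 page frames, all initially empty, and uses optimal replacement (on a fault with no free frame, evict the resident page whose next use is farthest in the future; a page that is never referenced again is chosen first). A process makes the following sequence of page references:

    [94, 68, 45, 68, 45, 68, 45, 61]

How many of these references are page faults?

4

94 → fault, frames (94)
68 → fault, frames (94 68)
45 → fault, evict 94, frames (68 45)
68 → hit
45 → hit
68 → hit
45 → hit
61 → fault, evict 45, frames (68 61)
Page faults: 4.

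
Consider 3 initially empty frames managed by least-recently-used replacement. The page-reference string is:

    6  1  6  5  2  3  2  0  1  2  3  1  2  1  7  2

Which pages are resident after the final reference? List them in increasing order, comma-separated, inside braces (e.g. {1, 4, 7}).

{1, 2, 7}

6 -> miss, frames [6]
1 -> miss, frames [6, 1]
6 -> hit
5 -> miss, frames [1, 6, 5]
2 -> miss, evict 1, frames [6, 5, 2]
3 -> miss, evict 6, frames [5, 2, 3]
2 -> hit
0 -> miss, evict 5, frames [3, 2, 0]
1 -> miss, evict 3, frames [2, 0, 1]
2 -> hit
3 -> miss, evict 0, frames [1, 2, 3]
1 -> hit
2 -> hit
1 -> hit
7 -> miss, evict 3, frames [2, 1, 7]
2 -> hit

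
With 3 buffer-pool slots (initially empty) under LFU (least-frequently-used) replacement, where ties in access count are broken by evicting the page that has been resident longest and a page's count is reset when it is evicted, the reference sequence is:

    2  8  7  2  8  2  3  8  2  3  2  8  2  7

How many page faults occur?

2 → miss, frames (2)
8 → miss, frames (2 8)
7 → miss, frames (2 8 7)
2 → hit
8 → hit
2 → hit
3 → miss, evict 7, frames (2 8 3)
8 → hit
2 → hit
3 → hit
2 → hit
8 → hit
2 → hit
7 → miss, evict 3, frames (2 8 7)
Page faults: 5.

5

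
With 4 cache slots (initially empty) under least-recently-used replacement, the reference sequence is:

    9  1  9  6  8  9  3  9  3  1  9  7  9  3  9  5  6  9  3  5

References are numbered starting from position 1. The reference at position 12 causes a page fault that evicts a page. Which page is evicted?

pos 1: 9: fault, frames [9]
pos 2: 1: fault, frames [9, 1]
pos 3: 9: hit
pos 4: 6: fault, frames [1, 9, 6]
pos 5: 8: fault, frames [1, 9, 6, 8]
pos 6: 9: hit
pos 7: 3: fault, evict 1, frames [6, 8, 9, 3]
pos 8: 9: hit
pos 9: 3: hit
pos 10: 1: fault, evict 6, frames [8, 9, 3, 1]
pos 11: 9: hit
pos 12: 7: fault, evict 8, frames [3, 1, 9, 7]
At position 12, page 8 is evicted.

8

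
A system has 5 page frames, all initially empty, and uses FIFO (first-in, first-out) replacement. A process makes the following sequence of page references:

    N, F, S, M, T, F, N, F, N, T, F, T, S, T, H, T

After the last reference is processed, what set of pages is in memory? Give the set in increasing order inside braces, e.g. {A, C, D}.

N → miss, frames [N]
F → miss, frames [N, F]
S → miss, frames [N, F, S]
M → miss, frames [N, F, S, M]
T → miss, frames [N, F, S, M, T]
F → hit
N → hit
F → hit
N → hit
T → hit
F → hit
T → hit
S → hit
T → hit
H → miss, evict N, frames [F, S, M, T, H]
T → hit

{F, H, M, S, T}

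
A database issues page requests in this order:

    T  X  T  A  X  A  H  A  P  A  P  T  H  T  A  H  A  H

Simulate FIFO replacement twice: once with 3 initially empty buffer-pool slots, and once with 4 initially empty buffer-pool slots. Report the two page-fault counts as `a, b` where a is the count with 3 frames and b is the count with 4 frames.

8, 6

3 frames: F F . F . . F . F . . F . . F F . . → 8 faults.
4 frames: F F . F . . F . F . . F . . . . . . → 6 faults.
6 < 8: adding a frame reduced faults, as is typical.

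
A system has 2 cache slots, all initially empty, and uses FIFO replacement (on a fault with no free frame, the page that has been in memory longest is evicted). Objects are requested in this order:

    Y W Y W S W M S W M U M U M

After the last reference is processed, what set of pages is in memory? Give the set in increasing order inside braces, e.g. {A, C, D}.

{M, U}

Y: miss, frames {Y}
W: miss, frames {Y,W}
Y: hit
W: hit
S: miss, evict Y, frames {W,S}
W: hit
M: miss, evict W, frames {S,M}
S: hit
W: miss, evict S, frames {M,W}
M: hit
U: miss, evict M, frames {W,U}
M: miss, evict W, frames {U,M}
U: hit
M: hit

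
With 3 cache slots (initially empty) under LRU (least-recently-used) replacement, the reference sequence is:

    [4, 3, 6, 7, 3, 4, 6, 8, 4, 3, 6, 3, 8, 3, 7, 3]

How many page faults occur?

4 -> miss, frames (4)
3 -> miss, frames (4 3)
6 -> miss, frames (4 3 6)
7 -> miss, evict 4, frames (3 6 7)
3 -> hit
4 -> miss, evict 6, frames (7 3 4)
6 -> miss, evict 7, frames (3 4 6)
8 -> miss, evict 3, frames (4 6 8)
4 -> hit
3 -> miss, evict 6, frames (8 4 3)
6 -> miss, evict 8, frames (4 3 6)
3 -> hit
8 -> miss, evict 4, frames (6 3 8)
3 -> hit
7 -> miss, evict 6, frames (8 3 7)
3 -> hit
Page faults: 11.

11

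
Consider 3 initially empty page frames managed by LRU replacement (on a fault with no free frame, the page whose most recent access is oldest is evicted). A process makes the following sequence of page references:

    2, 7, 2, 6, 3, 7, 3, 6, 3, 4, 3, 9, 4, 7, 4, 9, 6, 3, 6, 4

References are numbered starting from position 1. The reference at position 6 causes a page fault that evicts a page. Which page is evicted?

pos 1: 2 → miss, frames {2}
pos 2: 7 → miss, frames {2,7}
pos 3: 2 → hit
pos 4: 6 → miss, frames {7,2,6}
pos 5: 3 → miss, evict 7, frames {2,6,3}
pos 6: 7 → miss, evict 2, frames {6,3,7}
At position 6, page 2 is evicted.

2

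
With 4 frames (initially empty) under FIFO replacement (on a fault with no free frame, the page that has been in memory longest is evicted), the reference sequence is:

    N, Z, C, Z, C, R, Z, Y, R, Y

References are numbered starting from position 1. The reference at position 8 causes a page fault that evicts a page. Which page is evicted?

N

pos 1: N -> miss, frames [N]
pos 2: Z -> miss, frames [N, Z]
pos 3: C -> miss, frames [N, Z, C]
pos 4: Z -> hit
pos 5: C -> hit
pos 6: R -> miss, frames [N, Z, C, R]
pos 7: Z -> hit
pos 8: Y -> miss, evict N, frames [Z, C, R, Y]
At position 8, page N is evicted.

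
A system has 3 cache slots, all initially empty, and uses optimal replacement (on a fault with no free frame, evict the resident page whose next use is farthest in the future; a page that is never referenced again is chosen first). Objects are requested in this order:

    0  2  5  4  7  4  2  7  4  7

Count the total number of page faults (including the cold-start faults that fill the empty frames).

0 -> fault, frames (0)
2 -> fault, frames (0 2)
5 -> fault, frames (0 2 5)
4 -> fault, evict 5, frames (0 2 4)
7 -> fault, evict 0, frames (2 4 7)
4 -> hit
2 -> hit
7 -> hit
4 -> hit
7 -> hit
Page faults: 5.

5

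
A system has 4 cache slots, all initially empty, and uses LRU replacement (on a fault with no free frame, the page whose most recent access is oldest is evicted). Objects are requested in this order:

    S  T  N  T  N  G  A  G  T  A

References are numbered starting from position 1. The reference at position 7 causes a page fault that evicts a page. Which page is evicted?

pos 1: S → miss, frames {S}
pos 2: T → miss, frames {S,T}
pos 3: N → miss, frames {S,T,N}
pos 4: T → hit
pos 5: N → hit
pos 6: G → miss, frames {S,T,N,G}
pos 7: A → miss, evict S, frames {T,N,G,A}
At position 7, page S is evicted.

S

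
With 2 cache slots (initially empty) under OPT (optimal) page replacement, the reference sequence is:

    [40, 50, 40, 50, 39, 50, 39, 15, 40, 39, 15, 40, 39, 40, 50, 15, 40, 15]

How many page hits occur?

40 -> miss, frames [40]
50 -> miss, frames [40, 50]
40 -> hit
50 -> hit
39 -> miss, evict 40, frames [50, 39]
50 -> hit
39 -> hit
15 -> miss, evict 50, frames [39, 15]
40 -> miss, evict 15, frames [39, 40]
39 -> hit
15 -> miss, evict 39, frames [40, 15]
40 -> hit
39 -> miss, evict 15, frames [40, 39]
40 -> hit
50 -> miss, evict 39, frames [40, 50]
15 -> miss, evict 50, frames [40, 15]
40 -> hit
15 -> hit
Hits: 9.

9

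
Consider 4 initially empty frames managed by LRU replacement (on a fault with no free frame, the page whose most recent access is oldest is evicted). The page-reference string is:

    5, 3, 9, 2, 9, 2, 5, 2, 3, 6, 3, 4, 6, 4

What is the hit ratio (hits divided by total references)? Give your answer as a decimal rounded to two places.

0.57

5 → fault, frames {5}
3 → fault, frames {5,3}
9 → fault, frames {5,3,9}
2 → fault, frames {5,3,9,2}
9 → hit
2 → hit
5 → hit
2 → hit
3 → hit
6 → fault, evict 9, frames {5,2,3,6}
3 → hit
4 → fault, evict 5, frames {2,6,3,4}
6 → hit
4 → hit
Hits: 8 of 14 references → 8/14 = 0.5714.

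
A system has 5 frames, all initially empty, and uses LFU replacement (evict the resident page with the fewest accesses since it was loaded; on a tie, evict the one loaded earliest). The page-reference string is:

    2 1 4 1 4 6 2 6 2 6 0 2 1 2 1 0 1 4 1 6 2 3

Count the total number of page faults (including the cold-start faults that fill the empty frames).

6

2: fault, frames {2}
1: fault, frames {2,1}
4: fault, frames {2,1,4}
1: hit
4: hit
6: fault, frames {2,1,4,6}
2: hit
6: hit
2: hit
6: hit
0: fault, frames {2,1,4,6,0}
2: hit
1: hit
2: hit
1: hit
0: hit
1: hit
4: hit
1: hit
6: hit
2: hit
3: fault, evict 0, frames {2,1,4,6,3}
Page faults: 6.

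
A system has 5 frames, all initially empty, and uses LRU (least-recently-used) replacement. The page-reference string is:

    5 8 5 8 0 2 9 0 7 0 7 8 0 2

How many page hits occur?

8

5: fault, frames {5}
8: fault, frames {5,8}
5: hit
8: hit
0: fault, frames {5,8,0}
2: fault, frames {5,8,0,2}
9: fault, frames {5,8,0,2,9}
0: hit
7: fault, evict 5, frames {8,2,9,0,7}
0: hit
7: hit
8: hit
0: hit
2: hit
Hits: 8.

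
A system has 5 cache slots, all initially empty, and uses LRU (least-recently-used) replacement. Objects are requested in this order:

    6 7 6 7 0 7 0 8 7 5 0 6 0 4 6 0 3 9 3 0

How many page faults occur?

6 -> fault, frames (6)
7 -> fault, frames (6 7)
6 -> hit
7 -> hit
0 -> fault, frames (6 7 0)
7 -> hit
0 -> hit
8 -> fault, frames (6 7 0 8)
7 -> hit
5 -> fault, frames (6 0 8 7 5)
0 -> hit
6 -> hit
0 -> hit
4 -> fault, evict 8, frames (7 5 6 0 4)
6 -> hit
0 -> hit
3 -> fault, evict 7, frames (5 4 6 0 3)
9 -> fault, evict 5, frames (4 6 0 3 9)
3 -> hit
0 -> hit
Page faults: 8.

8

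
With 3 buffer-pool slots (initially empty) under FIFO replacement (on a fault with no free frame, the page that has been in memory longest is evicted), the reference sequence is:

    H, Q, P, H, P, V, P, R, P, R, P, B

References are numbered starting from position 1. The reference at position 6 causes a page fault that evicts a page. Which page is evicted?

pos 1: H -> fault, frames [H]
pos 2: Q -> fault, frames [H, Q]
pos 3: P -> fault, frames [H, Q, P]
pos 4: H -> hit
pos 5: P -> hit
pos 6: V -> fault, evict H, frames [Q, P, V]
At position 6, page H is evicted.

H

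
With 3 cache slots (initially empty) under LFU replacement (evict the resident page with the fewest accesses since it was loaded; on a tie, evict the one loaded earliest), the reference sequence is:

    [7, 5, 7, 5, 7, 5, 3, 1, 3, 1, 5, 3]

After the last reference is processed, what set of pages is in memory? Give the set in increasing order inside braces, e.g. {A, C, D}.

{3, 5, 7}

7 -> fault, frames {7}
5 -> fault, frames {7,5}
7 -> hit
5 -> hit
7 -> hit
5 -> hit
3 -> fault, frames {7,5,3}
1 -> fault, evict 3, frames {7,5,1}
3 -> fault, evict 1, frames {7,5,3}
1 -> fault, evict 3, frames {7,5,1}
5 -> hit
3 -> fault, evict 1, frames {7,5,3}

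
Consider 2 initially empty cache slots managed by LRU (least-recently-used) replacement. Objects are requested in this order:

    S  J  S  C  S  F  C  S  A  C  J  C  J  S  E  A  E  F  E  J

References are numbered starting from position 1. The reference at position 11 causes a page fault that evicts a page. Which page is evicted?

A

pos 1: S → fault, frames [S]
pos 2: J → fault, frames [S, J]
pos 3: S → hit
pos 4: C → fault, evict J, frames [S, C]
pos 5: S → hit
pos 6: F → fault, evict C, frames [S, F]
pos 7: C → fault, evict S, frames [F, C]
pos 8: S → fault, evict F, frames [C, S]
pos 9: A → fault, evict C, frames [S, A]
pos 10: C → fault, evict S, frames [A, C]
pos 11: J → fault, evict A, frames [C, J]
At position 11, page A is evicted.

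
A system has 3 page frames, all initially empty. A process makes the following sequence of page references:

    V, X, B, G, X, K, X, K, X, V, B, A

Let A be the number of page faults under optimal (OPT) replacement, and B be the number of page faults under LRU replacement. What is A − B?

-1

Under OPT: F F F F . F . . . . F F → 7 faults.
Under LRU: F F F F . F . . . F F F → 8 faults.
A − B = 7 − 8 = -1.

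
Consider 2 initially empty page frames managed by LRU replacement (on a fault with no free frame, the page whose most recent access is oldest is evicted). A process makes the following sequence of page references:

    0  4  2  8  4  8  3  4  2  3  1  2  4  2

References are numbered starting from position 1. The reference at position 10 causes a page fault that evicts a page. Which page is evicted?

4

pos 1: 0: miss, frames (0)
pos 2: 4: miss, frames (0 4)
pos 3: 2: miss, evict 0, frames (4 2)
pos 4: 8: miss, evict 4, frames (2 8)
pos 5: 4: miss, evict 2, frames (8 4)
pos 6: 8: hit
pos 7: 3: miss, evict 4, frames (8 3)
pos 8: 4: miss, evict 8, frames (3 4)
pos 9: 2: miss, evict 3, frames (4 2)
pos 10: 3: miss, evict 4, frames (2 3)
At position 10, page 4 is evicted.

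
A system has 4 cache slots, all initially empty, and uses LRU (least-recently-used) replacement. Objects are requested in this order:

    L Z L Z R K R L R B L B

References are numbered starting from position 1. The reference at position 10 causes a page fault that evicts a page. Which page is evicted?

Z

pos 1: L: miss, frames (L)
pos 2: Z: miss, frames (L Z)
pos 3: L: hit
pos 4: Z: hit
pos 5: R: miss, frames (L Z R)
pos 6: K: miss, frames (L Z R K)
pos 7: R: hit
pos 8: L: hit
pos 9: R: hit
pos 10: B: miss, evict Z, frames (K L R B)
At position 10, page Z is evicted.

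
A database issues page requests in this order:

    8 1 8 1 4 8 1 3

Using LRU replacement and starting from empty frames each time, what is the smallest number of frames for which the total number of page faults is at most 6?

f=1: 8 faults
f=2: 6 faults
f=3: 4 faults
f=4: 4 faults
Smallest f with faults ≤ 6 is 2.

2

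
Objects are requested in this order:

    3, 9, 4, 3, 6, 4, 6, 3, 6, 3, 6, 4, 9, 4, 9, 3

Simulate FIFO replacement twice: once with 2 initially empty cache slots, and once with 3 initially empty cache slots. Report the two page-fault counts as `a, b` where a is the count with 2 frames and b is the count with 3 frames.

11, 7

2 frames: F F F F F F . F F . . F F . . F → 11 faults.
3 frames: F F F . F . . F . . . . F F . . → 7 faults.
7 < 11: adding a frame reduced faults, as is typical.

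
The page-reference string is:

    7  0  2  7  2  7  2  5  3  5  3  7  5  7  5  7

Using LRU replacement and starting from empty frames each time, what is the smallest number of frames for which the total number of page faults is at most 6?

3

f=1: 16 faults
f=2: 8 faults
f=3: 6 faults
f=4: 5 faults
f=5: 5 faults
Smallest f with faults ≤ 6 is 3.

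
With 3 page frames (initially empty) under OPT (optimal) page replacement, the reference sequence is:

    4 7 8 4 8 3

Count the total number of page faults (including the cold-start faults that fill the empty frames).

4 -> fault, frames (4)
7 -> fault, frames (4 7)
8 -> fault, frames (4 7 8)
4 -> hit
8 -> hit
3 -> fault, evict 8, frames (4 7 3)
Page faults: 4.

4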